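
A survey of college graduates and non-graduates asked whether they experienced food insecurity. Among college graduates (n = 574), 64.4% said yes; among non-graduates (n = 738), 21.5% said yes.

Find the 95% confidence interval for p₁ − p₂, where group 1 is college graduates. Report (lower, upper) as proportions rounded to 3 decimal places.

The two standard errors are √(0.6440×0.3560/574) = 0.01999 and √(0.2150×0.7850/738) = 0.01512.
Because the samples are independent, SE_diff = √(0.01999² + 0.01512²) = 0.02506.
Using z* = 1.960 for 95%, ME = 1.960 × 0.02506 = 0.04912.
p̂₁ − p̂₂ = 0.4290; interval 0.4290 ± 0.04912 gives (0.380, 0.478).

(0.380, 0.478)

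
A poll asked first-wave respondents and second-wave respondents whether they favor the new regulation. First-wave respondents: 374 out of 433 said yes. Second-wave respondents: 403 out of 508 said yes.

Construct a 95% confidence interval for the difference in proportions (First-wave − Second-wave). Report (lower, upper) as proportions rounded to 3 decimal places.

First, p̂₁ = 374/433 = 0.8637; p̂₂ = 403/508 = 0.7933.
The two standard errors are √(0.8637×0.1363/433) = 0.01649 and √(0.7933×0.2067/508) = 0.01797.
Because the samples are independent, SE_diff = √(0.01649² + 0.01797²) = 0.02439.
Using z* = 1.960 for 95%, ME = 1.960 × 0.02439 = 0.04780.
p̂₁ − p̂₂ = 0.0704; interval 0.0704 ± 0.04780 gives (0.023, 0.118).

(0.023, 0.118)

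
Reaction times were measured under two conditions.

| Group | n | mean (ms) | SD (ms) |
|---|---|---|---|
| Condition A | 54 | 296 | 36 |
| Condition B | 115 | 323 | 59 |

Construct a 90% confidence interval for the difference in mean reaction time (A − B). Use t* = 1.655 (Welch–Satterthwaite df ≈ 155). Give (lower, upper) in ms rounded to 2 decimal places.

Standard errors of each mean: 36/√54 = 4.8990 and 59/√115 = 5.5018.
SE(x̄₁ − x̄₂) = √(4.8990² + 5.5018²) = 7.3668 for independent samples with unequal variances.
With t* = 1.655, the margin is 1.655 × 7.3668 = 12.1921.
x̄₁ − x̄₂ = 296 − 323 = -27.0000; the interval is -27.0000 ± 12.1921 = (-39.19, -14.81).

(-39.19, -14.81)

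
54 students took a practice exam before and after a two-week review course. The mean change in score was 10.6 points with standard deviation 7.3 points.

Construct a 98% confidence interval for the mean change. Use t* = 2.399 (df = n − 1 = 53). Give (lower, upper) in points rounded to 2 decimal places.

This is a matched-pairs design, so SE = s_d/√n = 7.3/√54 = 0.9934.
Margin = 2.399 × 0.9934 = 2.3832; the interval is 10.6 ± 2.3832 = (8.22, 12.98).

(8.22, 12.98)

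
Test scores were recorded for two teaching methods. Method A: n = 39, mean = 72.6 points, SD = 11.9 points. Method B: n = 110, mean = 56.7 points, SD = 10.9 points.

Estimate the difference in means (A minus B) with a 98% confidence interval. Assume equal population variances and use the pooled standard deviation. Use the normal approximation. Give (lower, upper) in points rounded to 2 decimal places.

Pooled variance s_p² = [38·11.9² + 109·10.9²] / (39+110−2) = 124.7039, so s_p = 11.1671.
SE_diff = s_p·√(1/n₁ + 1/n₂) = 11.1671·√(1/39 + 1/110) = 2.0812.
z* = 2.326; margin = 2.326 × 2.0812 = 4.8409.
Difference = 72.6 − 56.7 = 15.9000.
15.9000 ± 4.8409 → (11.06, 20.74).

(11.06, 20.74)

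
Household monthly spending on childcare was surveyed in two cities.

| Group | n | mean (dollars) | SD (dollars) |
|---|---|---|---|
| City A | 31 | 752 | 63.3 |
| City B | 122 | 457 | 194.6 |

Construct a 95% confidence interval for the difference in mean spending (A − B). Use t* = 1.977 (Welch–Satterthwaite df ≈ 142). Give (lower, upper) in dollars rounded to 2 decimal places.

SE₁ = s₁/√n₁ = 63.3/√31 = 11.3690; SE₂ = 194.6/√122 = 17.6183.
Independent samples, unequal variances: SE_diff = √(SE₁² + SE₂²) = √(129.254161 + 310.40449489) = 20.9680.
t* = 1.977, so margin of error = 1.977 × 20.9680 = 41.4537.
Difference in means = 752 − 457 = 295.0000.
295.0000 ± 41.4537 → (253.55, 336.45).

(253.55, 336.45)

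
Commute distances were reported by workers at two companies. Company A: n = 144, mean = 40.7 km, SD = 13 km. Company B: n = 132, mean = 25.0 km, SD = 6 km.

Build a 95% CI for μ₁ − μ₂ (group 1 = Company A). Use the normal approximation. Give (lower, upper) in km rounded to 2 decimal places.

(13.34, 18.06)

SE₁ = s₁/√n₁ = 13/√144 = 1.0833; SE₂ = 6/√132 = 0.5222.
Independent samples, unequal variances: SE_diff = √(SE₁² + SE₂²) = √(1.17353889 + 0.27269284) = 1.2026.
z* = 1.960, so margin of error = 1.960 × 1.2026 = 2.3571.
Difference in means = 40.7 − 25.0 = 15.7000.
15.7000 ± 2.3571 → (13.34, 18.06).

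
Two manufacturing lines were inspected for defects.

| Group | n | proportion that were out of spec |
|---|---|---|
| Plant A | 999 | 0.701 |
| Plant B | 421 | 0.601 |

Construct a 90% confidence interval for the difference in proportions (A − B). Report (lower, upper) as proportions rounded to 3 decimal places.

SE₁ = √(p̂₁(1−p̂₁)/n₁) = √(0.7010·0.2990/999) = 0.01448; SE₂ = √(0.6010·0.3990/421) = 0.02387.
Independent samples: SE of the difference = √(SE₁² + SE₂²) = √(0.0002096704 + 0.0005697769) = 0.02792.
z* for 90% confidence is 1.645, so the margin of error is 1.645 × 0.02792 = 0.04593.
Point estimate p̂₁ − p̂₂ = 0.7010 − 0.6010 = 0.1000.
0.1000 ± 0.04593 → (0.054, 0.146).

(0.054, 0.146)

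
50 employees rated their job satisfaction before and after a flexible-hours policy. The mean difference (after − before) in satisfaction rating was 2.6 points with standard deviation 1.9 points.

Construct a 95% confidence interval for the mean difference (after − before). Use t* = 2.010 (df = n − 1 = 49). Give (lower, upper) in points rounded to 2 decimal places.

This is a matched-pairs design, so SE = s_d/√n = 1.9/√50 = 0.2687.
Margin = 2.010 × 0.2687 = 0.5401; the interval is 2.6 ± 0.5401 = (2.06, 3.14).

(2.06, 3.14)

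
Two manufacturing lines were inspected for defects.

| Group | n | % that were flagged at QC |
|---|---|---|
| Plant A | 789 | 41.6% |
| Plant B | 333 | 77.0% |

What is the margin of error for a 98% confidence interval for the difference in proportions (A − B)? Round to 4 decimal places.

Each SE is √(p̂(1−p̂)/n): √(0.4160·0.5840/789) = 0.01755 and √(0.7700·0.2300/333) = 0.02306.
SE(p̂₁ − p̂₂) = √(SE₁² + SE₂²) = √(0.0003080025 + 0.0005317636) = 0.02898, since the two samples are independent.
At 98% confidence z* = 2.326; margin = 2.326 × 0.02898 = 0.06741.

0.0674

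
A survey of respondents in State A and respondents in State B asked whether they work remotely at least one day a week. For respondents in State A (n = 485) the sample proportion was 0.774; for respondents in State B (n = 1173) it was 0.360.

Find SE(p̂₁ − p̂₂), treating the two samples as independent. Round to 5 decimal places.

0.02360

The two standard errors are √(0.7740×0.2260/485) = 0.01899 and √(0.3600×0.6400/1173) = 0.01401.
Because the samples are independent, SE_diff = √(0.01899² + 0.01401²) = 0.02360.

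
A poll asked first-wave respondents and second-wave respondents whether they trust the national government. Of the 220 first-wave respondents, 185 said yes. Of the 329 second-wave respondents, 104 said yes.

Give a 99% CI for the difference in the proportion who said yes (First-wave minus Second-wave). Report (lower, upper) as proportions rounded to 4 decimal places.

(0.4332, 0.6164)

p̂₁ = 185/220 = 0.8409 and p̂₂ = 104/329 = 0.3161.
SE₁ = √(p̂₁(1−p̂₁)/n₁) = √(0.8409·0.1591/220) = 0.02466; SE₂ = √(0.3161·0.6839/329) = 0.02563.
Independent samples: SE of the difference = √(SE₁² + SE₂²) = √(0.0006081156 + 0.0006568969) = 0.03557.
z* for 99% confidence is 2.576, so the margin of error is 2.576 × 0.03557 = 0.09163.
Point estimate p̂₁ − p̂₂ = 0.8409 − 0.3161 = 0.5248.
0.5248 ± 0.09163 → (0.4332, 0.6164).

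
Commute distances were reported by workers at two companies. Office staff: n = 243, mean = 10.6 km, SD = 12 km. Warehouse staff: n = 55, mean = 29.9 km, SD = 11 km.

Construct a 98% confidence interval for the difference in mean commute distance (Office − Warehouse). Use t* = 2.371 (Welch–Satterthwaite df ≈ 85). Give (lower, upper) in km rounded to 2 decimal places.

SE₁ = s₁/√n₁ = 12/√243 = 0.7698; SE₂ = 11/√55 = 1.4832.
Independent samples, unequal variances: SE_diff = √(SE₁² + SE₂²) = √(0.59259204 + 2.19988224) = 1.6711.
t* = 2.371, so margin of error = 2.371 × 1.6711 = 3.9622.
Difference in means = 10.6 − 29.9 = -19.3000.
-19.3000 ± 3.9622 → (-23.26, -15.34).

(-23.26, -15.34)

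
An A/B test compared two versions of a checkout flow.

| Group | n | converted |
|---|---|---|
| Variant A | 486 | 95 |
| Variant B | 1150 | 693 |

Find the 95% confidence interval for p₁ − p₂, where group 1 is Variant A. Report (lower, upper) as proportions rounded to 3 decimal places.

Sample proportions: 95/486 = 0.1955, 693/1150 = 0.6026.
Each SE is √(p̂(1−p̂)/n): √(0.1955·0.8045/486) = 0.01799 and √(0.6026·0.3974/1150) = 0.01443.
SE(p̂₁ − p̂₂) = √(SE₁² + SE₂²) = √(0.0003236401 + 0.0002082249) = 0.02306, since the two samples are independent.
At 95% confidence z* = 1.960; margin = 1.960 × 0.02306 = 0.04520.
The difference is 0.1955 − 0.6026 = -0.4071, so the interval is -0.4071 ± 0.04520 = (-0.452, -0.362).

(-0.452, -0.362)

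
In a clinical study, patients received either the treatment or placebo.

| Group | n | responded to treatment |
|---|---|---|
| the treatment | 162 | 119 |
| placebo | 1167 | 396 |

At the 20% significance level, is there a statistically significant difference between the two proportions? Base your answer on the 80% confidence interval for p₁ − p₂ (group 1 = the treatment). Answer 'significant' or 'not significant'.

significant

p̂₁ = 119/162 = 0.7346 and p̂₂ = 396/1167 = 0.3393.
SE₁ = √(p̂₁(1−p̂₁)/n₁) = √(0.7346·0.2654/162) = 0.03469; SE₂ = √(0.3393·0.6607/1167) = 0.01386.
Independent samples: SE of the difference = √(SE₁² + SE₂²) = √(0.0012033961 + 0.0001920996) = 0.03736.
z* for 80% confidence is 1.282, so the margin of error is 1.282 × 0.03736 = 0.04790.
Point estimate p̂₁ − p̂₂ = 0.7346 − 0.3393 = 0.3953.
0.3953 ± 0.04790 → (0.34740, 0.44320).
The interval (0.34740, 0.44320) does not contain 0, so the difference is significant.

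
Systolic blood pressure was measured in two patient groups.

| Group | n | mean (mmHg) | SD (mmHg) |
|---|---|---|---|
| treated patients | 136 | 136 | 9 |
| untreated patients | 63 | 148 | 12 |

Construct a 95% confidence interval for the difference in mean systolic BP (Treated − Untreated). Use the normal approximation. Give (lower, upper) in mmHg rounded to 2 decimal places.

SE₁ = s₁/√n₁ = 9/√136 = 0.7717; SE₂ = 12/√63 = 1.5119.
Independent samples, unequal variances: SE_diff = √(SE₁² + SE₂²) = √(0.59552089 + 2.28584161) = 1.6975.
z* = 1.960, so margin of error = 1.960 × 1.6975 = 3.3271.
Difference in means = 136 − 148 = -12.0000.
-12.0000 ± 3.3271 → (-15.33, -8.67).

(-15.33, -8.67)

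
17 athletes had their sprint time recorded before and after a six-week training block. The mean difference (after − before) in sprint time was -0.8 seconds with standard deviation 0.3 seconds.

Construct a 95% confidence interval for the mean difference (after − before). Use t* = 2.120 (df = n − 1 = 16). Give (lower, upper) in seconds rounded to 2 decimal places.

(-0.95, -0.65)

Paired design: SE = s_d/√n = 0.3/√17 = 0.0728.
t* = 2.120; margin of error = 2.120 × 0.0728 = 0.1543.
-0.8 ± 0.1543 → (-0.95, -0.65).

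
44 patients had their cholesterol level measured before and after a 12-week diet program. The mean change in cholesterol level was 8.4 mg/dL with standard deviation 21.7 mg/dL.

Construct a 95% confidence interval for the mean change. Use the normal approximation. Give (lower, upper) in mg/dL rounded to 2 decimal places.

(1.99, 14.81)

Paired design: SE = s_d/√n = 21.7/√44 = 3.2714.
z* = 1.960; margin of error = 1.960 × 3.2714 = 6.4119.
8.4 ± 6.4119 → (1.99, 14.81).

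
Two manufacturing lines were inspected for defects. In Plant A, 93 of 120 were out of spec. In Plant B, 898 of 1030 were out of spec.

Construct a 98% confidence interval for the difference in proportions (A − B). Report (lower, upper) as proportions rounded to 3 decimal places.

(-0.189, -0.005)

Sample proportions: 93/120 = 0.7750, 898/1030 = 0.8718.
Each SE is √(p̂(1−p̂)/n): √(0.7750·0.2250/120) = 0.03812 and √(0.8718·0.1282/1030) = 0.01042.
SE(p̂₁ − p̂₂) = √(SE₁² + SE₂²) = √(0.0014531344 + 0.0001085764) = 0.03952, since the two samples are independent.
At 98% confidence z* = 2.326; margin = 2.326 × 0.03952 = 0.09192.
The difference is 0.7750 − 0.8718 = -0.0968, so the interval is -0.0968 ± 0.09192 = (-0.189, -0.005).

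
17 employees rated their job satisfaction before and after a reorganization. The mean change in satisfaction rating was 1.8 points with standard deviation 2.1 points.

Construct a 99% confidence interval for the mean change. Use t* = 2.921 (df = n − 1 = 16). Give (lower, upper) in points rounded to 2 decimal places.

This is a matched-pairs design, so SE = s_d/√n = 2.1/√17 = 0.5093.
Margin = 2.921 × 0.5093 = 1.4877; the interval is 1.8 ± 1.4877 = (0.31, 3.29).

(0.31, 3.29)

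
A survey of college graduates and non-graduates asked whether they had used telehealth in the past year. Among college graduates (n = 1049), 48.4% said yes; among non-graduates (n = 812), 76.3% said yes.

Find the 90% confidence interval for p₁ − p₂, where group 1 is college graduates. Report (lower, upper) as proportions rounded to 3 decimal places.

Each SE is √(p̂(1−p̂)/n): √(0.4840·0.5160/1049) = 0.01543 and √(0.7630·0.2370/812) = 0.01492.
SE(p̂₁ − p̂₂) = √(SE₁² + SE₂²) = √(0.0002380849 + 0.0002226064) = 0.02146, since the two samples are independent.
At 90% confidence z* = 1.645; margin = 1.645 × 0.02146 = 0.03530.
The difference is 0.4840 − 0.7630 = -0.2790, so the interval is -0.2790 ± 0.03530 = (-0.314, -0.244).

(-0.314, -0.244)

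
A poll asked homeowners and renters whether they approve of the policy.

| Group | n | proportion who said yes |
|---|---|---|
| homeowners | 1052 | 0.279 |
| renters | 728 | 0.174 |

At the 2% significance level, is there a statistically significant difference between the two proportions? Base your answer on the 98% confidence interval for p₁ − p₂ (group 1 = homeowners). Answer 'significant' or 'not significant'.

significant

SE₁ = √(p̂₁(1−p̂₁)/n₁) = √(0.2790·0.7210/1052) = 0.01383; SE₂ = √(0.1740·0.8260/728) = 0.01405.
Independent samples: SE of the difference = √(SE₁² + SE₂²) = √(0.0001912689 + 0.0001974025) = 0.01971.
z* for 98% confidence is 2.326, so the margin of error is 2.326 × 0.01971 = 0.04585.
Point estimate p̂₁ − p̂₂ = 0.2790 − 0.1740 = 0.1050.
0.1050 ± 0.04585 → (0.05915, 0.15085).
The interval (0.05915, 0.15085) does not contain 0, so the difference is significant.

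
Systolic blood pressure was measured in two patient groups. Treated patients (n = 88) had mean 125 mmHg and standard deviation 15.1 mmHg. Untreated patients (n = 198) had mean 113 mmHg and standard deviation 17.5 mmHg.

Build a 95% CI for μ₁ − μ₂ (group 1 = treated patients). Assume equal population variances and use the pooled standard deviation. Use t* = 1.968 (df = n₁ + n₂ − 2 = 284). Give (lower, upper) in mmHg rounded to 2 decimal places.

(7.76, 16.24)

Pooled variance s_p² = [87·15.1² + 197·17.5²] / (88+198−2) = 282.2821, so s_p = 16.8013.
SE_diff = s_p·√(1/n₁ + 1/n₂) = 16.8013·√(1/88 + 1/198) = 2.1525.
t* = 1.968; margin = 1.968 × 2.1525 = 4.2361.
Difference = 125 − 113 = 12.0000.
12.0000 ± 4.2361 → (7.76, 16.24).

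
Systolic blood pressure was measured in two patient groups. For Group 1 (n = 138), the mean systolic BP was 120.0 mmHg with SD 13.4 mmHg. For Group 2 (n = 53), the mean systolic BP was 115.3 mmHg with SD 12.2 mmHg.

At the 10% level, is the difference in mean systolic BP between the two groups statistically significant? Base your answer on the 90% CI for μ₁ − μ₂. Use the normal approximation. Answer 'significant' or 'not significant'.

Standard errors of each mean: 13.4/√138 = 1.1407 and 12.2/√53 = 1.6758.
SE(x̄₁ − x̄₂) = √(1.1407² + 1.6758²) = 2.0272 for independent samples with unequal variances.
With z* = 1.645, the margin is 1.645 × 2.0272 = 3.3347.
x̄₁ − x̄₂ = 120.0 − 115.3 = 4.7000; the interval is 4.7000 ± 3.3347 = (1.3653, 8.0347).
The interval (1.3653, 8.0347) does not contain 0, so the difference is significant.

significant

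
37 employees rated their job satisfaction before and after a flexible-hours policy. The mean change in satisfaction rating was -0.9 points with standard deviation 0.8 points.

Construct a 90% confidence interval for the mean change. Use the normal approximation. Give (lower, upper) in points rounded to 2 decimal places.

(-1.12, -0.68)

This is a matched-pairs design, so SE = s_d/√n = 0.8/√37 = 0.1315.
Margin = 1.645 × 0.1315 = 0.2163; the interval is -0.9 ± 0.2163 = (-1.12, -0.68).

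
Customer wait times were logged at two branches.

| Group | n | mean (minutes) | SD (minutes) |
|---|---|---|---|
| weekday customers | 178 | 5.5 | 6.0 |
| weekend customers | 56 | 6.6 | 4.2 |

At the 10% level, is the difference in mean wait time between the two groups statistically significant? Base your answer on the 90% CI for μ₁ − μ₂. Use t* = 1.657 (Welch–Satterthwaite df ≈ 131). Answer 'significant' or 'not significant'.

Standard errors of each mean: 6.0/√178 = 0.4497 and 4.2/√56 = 0.5612.
SE(x̄₁ − x̄₂) = √(0.4497² + 0.5612²) = 0.7191 for independent samples with unequal variances.
With t* = 1.657, the margin is 1.657 × 0.7191 = 1.1915.
x̄₁ − x̄₂ = 5.5 − 6.6 = -1.1000; the interval is -1.1000 ± 1.1915 = (-2.2915, 0.0915).
The interval (-2.2915, 0.0915) contains 0, so the difference is not significant.

not significant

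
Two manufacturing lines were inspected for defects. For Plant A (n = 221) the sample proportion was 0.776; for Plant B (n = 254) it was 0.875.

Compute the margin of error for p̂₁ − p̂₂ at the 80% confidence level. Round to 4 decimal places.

Each SE is √(p̂(1−p̂)/n): √(0.7760·0.2240/221) = 0.02805 and √(0.8750·0.1250/254) = 0.02075.
SE(p̂₁ − p̂₂) = √(SE₁² + SE₂²) = √(0.0007868025 + 0.0004305625) = 0.03489, since the two samples are independent.
At 80% confidence z* = 1.282; margin = 1.282 × 0.03489 = 0.04473.

0.0447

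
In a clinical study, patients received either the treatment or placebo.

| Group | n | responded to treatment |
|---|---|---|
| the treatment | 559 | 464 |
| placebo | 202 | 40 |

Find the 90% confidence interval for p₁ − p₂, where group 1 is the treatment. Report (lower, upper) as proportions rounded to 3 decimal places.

(0.579, 0.685)

p̂₁ = 464/559 = 0.8301 and p̂₂ = 40/202 = 0.1980.
SE₁ = √(p̂₁(1−p̂₁)/n₁) = √(0.8301·0.1699/559) = 0.01588; SE₂ = √(0.1980·0.8020/202) = 0.02804.
Independent samples: SE of the difference = √(SE₁² + SE₂²) = √(0.0002521744 + 0.0007862416) = 0.03222.
z* for 90% confidence is 1.645, so the margin of error is 1.645 × 0.03222 = 0.05300.
Point estimate p̂₁ − p̂₂ = 0.8301 − 0.1980 = 0.6321.
0.6321 ± 0.05300 → (0.579, 0.685).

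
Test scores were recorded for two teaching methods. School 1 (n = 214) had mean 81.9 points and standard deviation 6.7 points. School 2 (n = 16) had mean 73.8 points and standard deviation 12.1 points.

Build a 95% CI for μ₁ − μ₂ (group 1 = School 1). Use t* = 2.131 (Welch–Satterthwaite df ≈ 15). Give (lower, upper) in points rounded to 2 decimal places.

(1.58, 14.62)

Per-group SEs: s₁/√n₁ = 6.7/√214 = 0.4580, s₂/√n₂ = 12.1/√16 = 3.0250.
Unpooled SE of the difference: √(0.209764 + 9.150625) = 3.0595.
Margin of error = t* · SE = 2.131 × 3.0595 = 6.5198.
x̄₁ − x̄₂ = 81.9 − 73.8 = 8.1000.
CI: 8.1000 ± 6.5198 = (1.58, 14.62).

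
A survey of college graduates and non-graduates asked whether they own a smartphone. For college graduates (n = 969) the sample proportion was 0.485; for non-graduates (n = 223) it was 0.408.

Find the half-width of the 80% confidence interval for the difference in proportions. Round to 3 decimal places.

The two standard errors are √(0.4850×0.5150/969) = 0.01606 and √(0.4080×0.5920/223) = 0.03291.
Because the samples are independent, SE_diff = √(0.01606² + 0.03291²) = 0.03662.
Using z* = 1.282 for 80%, ME = 1.282 × 0.03662 = 0.04695.

0.047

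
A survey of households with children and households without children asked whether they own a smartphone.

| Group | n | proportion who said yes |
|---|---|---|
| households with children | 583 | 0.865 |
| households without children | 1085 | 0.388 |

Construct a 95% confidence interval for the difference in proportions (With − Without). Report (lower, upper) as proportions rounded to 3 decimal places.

SE₁ = √(p̂₁(1−p̂₁)/n₁) = √(0.8650·0.1350/583) = 0.01415; SE₂ = √(0.3880·0.6120/1085) = 0.01479.
Independent samples: SE of the difference = √(SE₁² + SE₂²) = √(0.0002002225 + 0.0002187441) = 0.02047.
z* for 95% confidence is 1.960, so the margin of error is 1.960 × 0.02047 = 0.04012.
Point estimate p̂₁ − p̂₂ = 0.8650 − 0.3880 = 0.4770.
0.4770 ± 0.04012 → (0.437, 0.517).

(0.437, 0.517)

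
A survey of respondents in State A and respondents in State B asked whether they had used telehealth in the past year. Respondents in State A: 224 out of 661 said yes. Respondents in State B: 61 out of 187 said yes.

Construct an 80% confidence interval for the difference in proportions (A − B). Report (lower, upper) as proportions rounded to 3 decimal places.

Sample proportions: 224/661 = 0.3389, 61/187 = 0.3262.
Each SE is √(p̂(1−p̂)/n): √(0.3389·0.6611/661) = 0.01841 and √(0.3262·0.6738/187) = 0.03428.
SE(p̂₁ − p̂₂) = √(SE₁² + SE₂²) = √(0.0003389281 + 0.0011751184) = 0.03891, since the two samples are independent.
At 80% confidence z* = 1.282; margin = 1.282 × 0.03891 = 0.04988.
The difference is 0.3389 − 0.3262 = 0.0127, so the interval is 0.0127 ± 0.04988 = (-0.037, 0.063).

(-0.037, 0.063)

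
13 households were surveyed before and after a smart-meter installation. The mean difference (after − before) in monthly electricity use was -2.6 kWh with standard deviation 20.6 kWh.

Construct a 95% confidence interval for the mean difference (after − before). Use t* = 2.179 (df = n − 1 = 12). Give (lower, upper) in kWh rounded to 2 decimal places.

(-15.05, 9.85)

This is a matched-pairs design, so SE = s_d/√n = 20.6/√13 = 5.7134.
Margin = 2.179 × 5.7134 = 12.4495; the interval is -2.6 ± 12.4495 = (-15.05, 9.85).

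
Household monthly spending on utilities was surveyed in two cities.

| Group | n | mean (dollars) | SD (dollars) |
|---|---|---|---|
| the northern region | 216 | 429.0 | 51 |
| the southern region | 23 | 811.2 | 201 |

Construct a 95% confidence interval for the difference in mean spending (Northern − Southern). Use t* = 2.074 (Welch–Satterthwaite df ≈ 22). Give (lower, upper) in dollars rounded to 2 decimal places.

Per-group SEs: s₁/√n₁ = 51/√216 = 3.4701, s₂/√n₂ = 201/√23 = 41.9114.
Unpooled SE of the difference: √(12.04159401 + 1756.56544996) = 42.0548.
Margin of error = t* · SE = 2.074 × 42.0548 = 87.2217.
x̄₁ − x̄₂ = 429.0 − 811.2 = -382.2000.
CI: -382.2000 ± 87.2217 = (-469.42, -294.98).

(-469.42, -294.98)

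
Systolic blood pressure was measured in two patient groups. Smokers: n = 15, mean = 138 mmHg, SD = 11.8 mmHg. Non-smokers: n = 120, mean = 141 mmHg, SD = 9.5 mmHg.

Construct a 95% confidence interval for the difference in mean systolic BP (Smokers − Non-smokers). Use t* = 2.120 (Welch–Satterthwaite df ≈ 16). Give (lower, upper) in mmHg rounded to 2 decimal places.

SE₁ = s₁/√n₁ = 11.8/√15 = 3.0467; SE₂ = 9.5/√120 = 0.8672.
Independent samples, unequal variances: SE_diff = √(SE₁² + SE₂²) = √(9.28238089 + 0.75203584) = 3.1677.
t* = 2.120, so margin of error = 2.120 × 3.1677 = 6.7155.
Difference in means = 138 − 141 = -3.0000.
-3.0000 ± 6.7155 → (-9.72, 3.72).

(-9.72, 3.72)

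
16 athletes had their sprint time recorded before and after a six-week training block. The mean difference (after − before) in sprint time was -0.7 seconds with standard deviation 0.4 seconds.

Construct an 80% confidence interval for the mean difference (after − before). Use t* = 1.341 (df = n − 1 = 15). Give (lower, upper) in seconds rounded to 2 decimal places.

This is a matched-pairs design, so SE = s_d/√n = 0.4/√16 = 0.1000.
Margin = 1.341 × 0.1000 = 0.1341; the interval is -0.7 ± 0.1341 = (-0.83, -0.57).

(-0.83, -0.57)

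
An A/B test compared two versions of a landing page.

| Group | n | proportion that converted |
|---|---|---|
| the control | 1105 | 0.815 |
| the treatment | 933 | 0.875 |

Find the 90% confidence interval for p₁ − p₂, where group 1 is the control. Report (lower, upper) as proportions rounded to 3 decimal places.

The two standard errors are √(0.8150×0.1850/1105) = 0.01168 and √(0.8750×0.1250/933) = 0.01083.
Because the samples are independent, SE_diff = √(0.01168² + 0.01083²) = 0.01593.
Using z* = 1.645 for 90%, ME = 1.645 × 0.01593 = 0.02620.
p̂₁ − p̂₂ = -0.0600; interval -0.0600 ± 0.02620 gives (-0.086, -0.034).

(-0.086, -0.034)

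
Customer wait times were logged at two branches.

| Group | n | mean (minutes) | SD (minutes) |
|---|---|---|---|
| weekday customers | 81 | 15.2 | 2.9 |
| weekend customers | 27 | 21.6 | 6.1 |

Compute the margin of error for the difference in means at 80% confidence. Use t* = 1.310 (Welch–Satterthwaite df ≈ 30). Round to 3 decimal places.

1.595

Per-group SEs: s₁/√n₁ = 2.9/√81 = 0.3222, s₂/√n₂ = 6.1/√27 = 1.1739.
Unpooled SE of the difference: √(0.10381284 + 1.37804121) = 1.2173.
Margin of error = t* · SE = 1.310 × 1.2173 = 1.5947.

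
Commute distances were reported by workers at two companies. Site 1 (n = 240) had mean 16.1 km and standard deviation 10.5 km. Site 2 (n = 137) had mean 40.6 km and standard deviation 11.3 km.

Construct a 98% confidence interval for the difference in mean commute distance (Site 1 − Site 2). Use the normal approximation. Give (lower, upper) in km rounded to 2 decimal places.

(-27.24, -21.76)

SE₁ = s₁/√n₁ = 10.5/√240 = 0.6778; SE₂ = 11.3/√137 = 0.9654.
Independent samples, unequal variances: SE_diff = √(SE₁² + SE₂²) = √(0.45941284 + 0.93199716) = 1.1796.
z* = 2.326, so margin of error = 2.326 × 1.1796 = 2.7437.
Difference in means = 16.1 − 40.6 = -24.5000.
-24.5000 ± 2.7437 → (-27.24, -21.76).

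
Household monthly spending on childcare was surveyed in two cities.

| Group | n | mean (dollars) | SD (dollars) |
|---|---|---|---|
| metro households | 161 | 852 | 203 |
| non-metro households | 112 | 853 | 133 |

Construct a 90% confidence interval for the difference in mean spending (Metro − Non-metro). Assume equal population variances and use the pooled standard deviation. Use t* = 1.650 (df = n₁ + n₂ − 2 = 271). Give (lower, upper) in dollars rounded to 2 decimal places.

(-37.08, 35.08)

Pooled variance s_p² = [160·203² + 111·133²] / (161+112−2) = 31575.3469, so s_p = 177.6945.
SE_diff = s_p·√(1/n₁ + 1/n₂) = 177.6945·√(1/161 + 1/112) = 21.8642.
t* = 1.650; margin = 1.650 × 21.8642 = 36.0759.
Difference = 852 − 853 = -1.0000.
-1.0000 ± 36.0759 → (-37.08, 35.08).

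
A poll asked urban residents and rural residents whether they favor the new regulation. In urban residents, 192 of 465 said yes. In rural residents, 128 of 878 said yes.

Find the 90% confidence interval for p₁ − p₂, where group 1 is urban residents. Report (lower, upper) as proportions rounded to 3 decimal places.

(0.225, 0.309)

p̂₁ = 192/465 = 0.4129 and p̂₂ = 128/878 = 0.1458.
SE₁ = √(p̂₁(1−p̂₁)/n₁) = √(0.4129·0.5871/465) = 0.02283; SE₂ = √(0.1458·0.8542/878) = 0.01191.
Independent samples: SE of the difference = √(SE₁² + SE₂²) = √(0.0005212089 + 0.0001418481) = 0.02575.
z* for 90% confidence is 1.645, so the margin of error is 1.645 × 0.02575 = 0.04236.
Point estimate p̂₁ − p̂₂ = 0.4129 − 0.1458 = 0.2671.
0.2671 ± 0.04236 → (0.225, 0.309).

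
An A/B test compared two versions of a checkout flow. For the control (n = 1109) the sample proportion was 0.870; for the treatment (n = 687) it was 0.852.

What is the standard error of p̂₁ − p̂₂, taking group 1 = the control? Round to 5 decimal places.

0.01690

SE₁ = √(p̂₁(1−p̂₁)/n₁) = √(0.8700·0.1300/1109) = 0.01010; SE₂ = √(0.8520·0.1480/687) = 0.01355.
Independent samples: SE of the difference = √(SE₁² + SE₂²) = √(0.00010201 + 0.0001836025) = 0.01690.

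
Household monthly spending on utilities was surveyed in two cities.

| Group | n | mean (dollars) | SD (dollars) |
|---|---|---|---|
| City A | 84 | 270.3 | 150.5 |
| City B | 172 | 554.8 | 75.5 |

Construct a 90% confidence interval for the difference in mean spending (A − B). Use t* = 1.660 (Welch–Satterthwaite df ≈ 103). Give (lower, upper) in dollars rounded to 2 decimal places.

(-313.39, -255.61)

SE₁ = s₁/√n₁ = 150.5/√84 = 16.4209; SE₂ = 75.5/√172 = 5.7568.
Independent samples, unequal variances: SE_diff = √(SE₁² + SE₂²) = √(269.64595681 + 33.14074624) = 17.4008.
t* = 1.660, so margin of error = 1.660 × 17.4008 = 28.8853.
Difference in means = 270.3 − 554.8 = -284.5000.
-284.5000 ± 28.8853 → (-313.39, -255.61).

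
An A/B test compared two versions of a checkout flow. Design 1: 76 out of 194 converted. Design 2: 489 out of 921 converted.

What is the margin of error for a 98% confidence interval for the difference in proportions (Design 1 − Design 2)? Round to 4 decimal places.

0.0900

p̂₁ = 76/194 = 0.3918 and p̂₂ = 489/921 = 0.5309.
SE₁ = √(p̂₁(1−p̂₁)/n₁) = √(0.3918·0.6082/194) = 0.03505; SE₂ = √(0.5309·0.4691/921) = 0.01644.
Independent samples: SE of the difference = √(SE₁² + SE₂²) = √(0.0012285025 + 0.0002702736) = 0.03871.
z* for 98% confidence is 2.326, so the margin of error is 2.326 × 0.03871 = 0.09004.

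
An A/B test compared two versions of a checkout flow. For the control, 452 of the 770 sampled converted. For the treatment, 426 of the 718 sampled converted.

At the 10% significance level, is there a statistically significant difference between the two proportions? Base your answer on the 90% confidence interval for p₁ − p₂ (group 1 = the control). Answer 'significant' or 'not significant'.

p̂₁ = 452/770 = 0.5870 and p̂₂ = 426/718 = 0.5933.
SE₁ = √(p̂₁(1−p̂₁)/n₁) = √(0.5870·0.4130/770) = 0.01774; SE₂ = √(0.5933·0.4067/718) = 0.01833.
Independent samples: SE of the difference = √(SE₁² + SE₂²) = √(0.0003147076 + 0.0003359889) = 0.02551.
z* for 90% confidence is 1.645, so the margin of error is 1.645 × 0.02551 = 0.04196.
Point estimate p̂₁ − p̂₂ = 0.5870 − 0.5933 = -0.0063.
-0.0063 ± 0.04196 → (-0.04826, 0.03566).
The interval (-0.04826, 0.03566) contains 0, so the difference is not significant.

not significant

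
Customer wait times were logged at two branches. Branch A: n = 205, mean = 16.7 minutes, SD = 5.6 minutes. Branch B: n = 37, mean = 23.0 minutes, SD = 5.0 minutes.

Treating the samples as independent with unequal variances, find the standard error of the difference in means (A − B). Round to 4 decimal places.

0.9103

Standard errors of each mean: 5.6/√205 = 0.3911 and 5.0/√37 = 0.8220.
SE(x̄₁ − x̄₂) = √(0.3911² + 0.8220²) = 0.9103 for independent samples with unequal variances.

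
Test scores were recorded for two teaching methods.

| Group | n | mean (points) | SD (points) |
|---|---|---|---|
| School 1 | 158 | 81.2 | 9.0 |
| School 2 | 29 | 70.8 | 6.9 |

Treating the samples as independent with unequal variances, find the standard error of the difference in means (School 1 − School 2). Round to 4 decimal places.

Per-group SEs: s₁/√n₁ = 9.0/√158 = 0.7160, s₂/√n₂ = 6.9/√29 = 1.2813.
Unpooled SE of the difference: √(0.512656 + 1.64172969) = 1.4678.

1.4678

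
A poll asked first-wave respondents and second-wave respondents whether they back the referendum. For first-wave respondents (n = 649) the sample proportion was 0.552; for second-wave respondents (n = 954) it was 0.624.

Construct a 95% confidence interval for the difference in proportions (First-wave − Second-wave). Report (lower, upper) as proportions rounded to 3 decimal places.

(-0.121, -0.023)

The two standard errors are √(0.5520×0.4480/649) = 0.01952 and √(0.6240×0.3760/954) = 0.01568.
Because the samples are independent, SE_diff = √(0.01952² + 0.01568²) = 0.02504.
Using z* = 1.960 for 95%, ME = 1.960 × 0.02504 = 0.04908.
p̂₁ − p̂₂ = -0.0720; interval -0.0720 ± 0.04908 gives (-0.121, -0.023).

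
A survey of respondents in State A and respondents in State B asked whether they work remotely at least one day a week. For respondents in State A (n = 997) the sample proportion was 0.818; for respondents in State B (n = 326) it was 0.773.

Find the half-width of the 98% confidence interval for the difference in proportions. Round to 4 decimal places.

Each SE is √(p̂(1−p̂)/n): √(0.8180·0.1820/997) = 0.01222 and √(0.7730·0.2270/326) = 0.02320.
SE(p̂₁ − p̂₂) = √(SE₁² + SE₂²) = √(0.0001493284 + 0.00053824) = 0.02622, since the two samples are independent.
At 98% confidence z* = 2.326; margin = 2.326 × 0.02622 = 0.06099.

0.0610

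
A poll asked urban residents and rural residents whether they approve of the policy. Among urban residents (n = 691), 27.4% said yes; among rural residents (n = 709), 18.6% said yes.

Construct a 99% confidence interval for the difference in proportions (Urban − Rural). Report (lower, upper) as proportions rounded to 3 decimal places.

(0.030, 0.146)

Each SE is √(p̂(1−p̂)/n): √(0.2740·0.7260/691) = 0.01697 and √(0.1860·0.8140/709) = 0.01461.
SE(p̂₁ − p̂₂) = √(SE₁² + SE₂²) = √(0.0002879809 + 0.0002134521) = 0.02239, since the two samples are independent.
At 99% confidence z* = 2.576; margin = 2.576 × 0.02239 = 0.05768.
The difference is 0.2740 − 0.1860 = 0.0880, so the interval is 0.0880 ± 0.05768 = (0.030, 0.146).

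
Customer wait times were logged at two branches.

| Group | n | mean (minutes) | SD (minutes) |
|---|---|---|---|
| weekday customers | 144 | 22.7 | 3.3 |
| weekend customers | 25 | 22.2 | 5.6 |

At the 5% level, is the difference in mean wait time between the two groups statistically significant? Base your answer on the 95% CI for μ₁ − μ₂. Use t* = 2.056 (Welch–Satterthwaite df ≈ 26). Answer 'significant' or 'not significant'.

Standard errors of each mean: 3.3/√144 = 0.2750 and 5.6/√25 = 1.1200.
SE(x̄₁ − x̄₂) = √(0.2750² + 1.1200²) = 1.1533 for independent samples with unequal variances.
With t* = 2.056, the margin is 2.056 × 1.1533 = 2.3712.
x̄₁ − x̄₂ = 22.7 − 22.2 = 0.5000; the interval is 0.5000 ± 2.3712 = (-1.8712, 2.8712).
The interval (-1.8712, 2.8712) contains 0, so the difference is not significant.

not significant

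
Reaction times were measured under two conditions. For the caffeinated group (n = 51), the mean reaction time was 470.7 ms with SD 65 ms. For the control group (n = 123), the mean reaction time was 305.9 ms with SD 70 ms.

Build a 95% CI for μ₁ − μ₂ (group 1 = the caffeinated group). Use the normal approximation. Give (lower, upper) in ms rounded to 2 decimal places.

Per-group SEs: s₁/√n₁ = 65/√51 = 9.1018, s₂/√n₂ = 70/√123 = 6.3117.
Unpooled SE of the difference: √(82.84276324 + 39.83755689) = 11.0761.
Margin of error = z* · SE = 1.960 × 11.0761 = 21.7092.
x̄₁ − x̄₂ = 470.7 − 305.9 = 164.8000.
CI: 164.8000 ± 21.7092 = (143.09, 186.51).

(143.09, 186.51)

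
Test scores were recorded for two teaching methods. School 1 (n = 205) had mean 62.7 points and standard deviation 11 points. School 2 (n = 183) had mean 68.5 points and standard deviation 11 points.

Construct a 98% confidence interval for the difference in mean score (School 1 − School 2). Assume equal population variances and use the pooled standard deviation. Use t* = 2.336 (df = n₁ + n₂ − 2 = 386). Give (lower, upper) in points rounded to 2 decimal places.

Pooled variance s_p² = [204·11² + 182·11²] / (205+183−2) = 121.0000, so s_p = 11.0000.
SE_diff = s_p·√(1/n₁ + 1/n₂) = 11.0000·√(1/205 + 1/183) = 1.1187.
t* = 2.336; margin = 2.336 × 1.1187 = 2.6133.
Difference = 62.7 − 68.5 = -5.8000.
-5.8000 ± 2.6133 → (-8.41, -3.19).

(-8.41, -3.19)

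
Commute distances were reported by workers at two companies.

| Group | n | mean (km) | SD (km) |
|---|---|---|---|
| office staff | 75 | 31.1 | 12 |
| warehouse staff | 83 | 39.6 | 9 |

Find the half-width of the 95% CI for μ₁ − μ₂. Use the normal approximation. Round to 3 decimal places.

3.335

Standard errors of each mean: 12/√75 = 1.3856 and 9/√83 = 0.9879.
SE(x̄₁ − x̄₂) = √(1.3856² + 0.9879²) = 1.7017 for independent samples with unequal variances.
With z* = 1.960, the margin is 1.960 × 1.7017 = 3.3353.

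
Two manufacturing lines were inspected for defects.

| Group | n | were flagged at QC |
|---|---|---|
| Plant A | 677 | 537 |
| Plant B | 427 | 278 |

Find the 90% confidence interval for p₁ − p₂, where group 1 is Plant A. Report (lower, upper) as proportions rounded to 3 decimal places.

(0.096, 0.188)

First, p̂₁ = 537/677 = 0.7932; p̂₂ = 278/427 = 0.6511.
The two standard errors are √(0.7932×0.2068/677) = 0.01557 and √(0.6511×0.3489/427) = 0.02307.
Because the samples are independent, SE_diff = √(0.01557² + 0.02307²) = 0.02783.
Using z* = 1.645 for 90%, ME = 1.645 × 0.02783 = 0.04578.
p̂₁ − p̂₂ = 0.1421; interval 0.1421 ± 0.04578 gives (0.096, 0.188).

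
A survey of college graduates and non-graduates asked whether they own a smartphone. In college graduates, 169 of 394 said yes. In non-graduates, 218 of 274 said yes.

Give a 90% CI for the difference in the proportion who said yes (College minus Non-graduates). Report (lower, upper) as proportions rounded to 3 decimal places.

(-0.424, -0.309)

First, p̂₁ = 169/394 = 0.4289; p̂₂ = 218/274 = 0.7956.
The two standard errors are √(0.4289×0.5711/394) = 0.02493 and √(0.7956×0.2044/274) = 0.02436.
Because the samples are independent, SE_diff = √(0.02493² + 0.02436²) = 0.03486.
Using z* = 1.645 for 90%, ME = 1.645 × 0.03486 = 0.05734.
p̂₁ − p̂₂ = -0.3667; interval -0.3667 ± 0.05734 gives (-0.424, -0.309).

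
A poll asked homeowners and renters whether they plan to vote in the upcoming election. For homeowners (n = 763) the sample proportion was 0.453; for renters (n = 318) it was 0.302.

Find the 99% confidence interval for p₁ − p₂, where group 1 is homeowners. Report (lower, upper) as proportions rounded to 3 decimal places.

Each SE is √(p̂(1−p̂)/n): √(0.4530·0.5470/763) = 0.01802 and √(0.3020·0.6980/318) = 0.02575.
SE(p̂₁ − p̂₂) = √(SE₁² + SE₂²) = √(0.0003247204 + 0.0006630625) = 0.03143, since the two samples are independent.
At 99% confidence z* = 2.576; margin = 2.576 × 0.03143 = 0.08096.
The difference is 0.4530 − 0.3020 = 0.1510, so the interval is 0.1510 ± 0.08096 = (0.070, 0.232).

(0.070, 0.232)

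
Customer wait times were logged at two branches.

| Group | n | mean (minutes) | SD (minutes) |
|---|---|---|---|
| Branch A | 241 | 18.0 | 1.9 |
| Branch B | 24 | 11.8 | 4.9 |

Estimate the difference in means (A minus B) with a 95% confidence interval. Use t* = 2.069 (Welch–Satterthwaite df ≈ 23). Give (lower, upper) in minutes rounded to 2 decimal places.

Standard errors of each mean: 1.9/√241 = 0.1224 and 4.9/√24 = 1.0002.
SE(x̄₁ − x̄₂) = √(0.1224² + 1.0002²) = 1.0077 for independent samples with unequal variances.
With t* = 2.069, the margin is 2.069 × 1.0077 = 2.0849.
x̄₁ − x̄₂ = 18.0 − 11.8 = 6.2000; the interval is 6.2000 ± 2.0849 = (4.12, 8.28).

(4.12, 8.28)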